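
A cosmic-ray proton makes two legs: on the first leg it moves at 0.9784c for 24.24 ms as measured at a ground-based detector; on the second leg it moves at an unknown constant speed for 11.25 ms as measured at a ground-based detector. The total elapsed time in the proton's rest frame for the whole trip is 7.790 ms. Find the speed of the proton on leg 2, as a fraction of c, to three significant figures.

β = 0.969

Leg 1: γ = 1/√(1 − 0.9784²) = 1/√0.04273 = 4.837; τ_1 = 24.24/4.837 = 5.011 ms.
Leg 2: speed unknown; τ_2 = 11.25/γ_2.
Total proper time: 5.011 + τ_2 = 7.790, so τ_2 = 7.790 − 5.011 = 2.779 ms.
γ_2 = 11.25/2.779 = 4.048; β = √(1 − 1/γ²) = √0.9390.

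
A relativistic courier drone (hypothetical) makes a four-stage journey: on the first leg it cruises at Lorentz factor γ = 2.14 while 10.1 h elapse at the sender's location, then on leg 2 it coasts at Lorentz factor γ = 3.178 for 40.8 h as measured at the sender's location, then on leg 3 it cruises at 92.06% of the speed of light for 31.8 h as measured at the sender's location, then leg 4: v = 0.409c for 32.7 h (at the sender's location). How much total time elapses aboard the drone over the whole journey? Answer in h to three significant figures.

τ = 59.8 h

Leg 1: γ = 2.14; τ_1 = 10.1/2.140 = 4.720 h.
Leg 2: γ = 3.178; τ_2 = 40.8/3.178 = 12.84 h.
Leg 3: β = 0.9206; γ = 1/√(1 − 0.9206²) = 1/√0.1525 = 2.561; τ_3 = 31.8/2.561 = 12.42 h.
Leg 4: γ = 1/√(1 − 0.409²) = 1/√0.8327 = 1.096; τ_4 = 32.7/1.096 = 29.84 h.
Total: 4.720 + 12.84 + 12.42 + 29.84 h.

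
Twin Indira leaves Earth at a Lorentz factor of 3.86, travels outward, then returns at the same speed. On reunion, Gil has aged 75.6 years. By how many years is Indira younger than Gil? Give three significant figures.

γ = 3.86
Indira's elapsed proper time: τ = 75.6/3.860 = 19.59 years.
Age gap = Δt − τ = 75.6 − 19.59 years.

Δt − τ = 56.0 years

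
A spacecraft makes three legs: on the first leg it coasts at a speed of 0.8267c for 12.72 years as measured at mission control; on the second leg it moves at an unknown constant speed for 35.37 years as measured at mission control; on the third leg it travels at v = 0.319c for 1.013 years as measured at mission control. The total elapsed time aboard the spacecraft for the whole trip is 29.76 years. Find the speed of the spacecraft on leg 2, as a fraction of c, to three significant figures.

β = 0.791

Leg 1: γ = 1/√(1 − 0.8267²) = 1/√0.3166 = 1.777; τ_1 = 12.72/1.777 = 7.157 years.
Leg 2: speed unknown; τ_2 = 35.37/γ_2.
Leg 3: γ = 1/√(1 − 0.319²) = 1/√0.8982 = 1.055; τ_3 = 1.013/1.055 = 0.9601 years.
Total proper time: 7.157 + τ_2 + 0.9601 = 29.76, so τ_2 = 29.76 − 8.117 = 21.64 years.
γ_2 = 35.37/21.64 = 1.634; β = √(1 − 1/γ²) = √0.6256.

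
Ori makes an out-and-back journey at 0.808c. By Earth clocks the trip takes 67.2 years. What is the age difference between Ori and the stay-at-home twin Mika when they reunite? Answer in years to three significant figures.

γ = 1/√(1 − 0.808²) = 1/√0.3471 = 1.697
Ori's elapsed proper time: τ = 67.2/1.697 = 39.59 years.
Age gap = Δt − τ = 67.2 − 39.59 years.

Δt − τ = 27.6 years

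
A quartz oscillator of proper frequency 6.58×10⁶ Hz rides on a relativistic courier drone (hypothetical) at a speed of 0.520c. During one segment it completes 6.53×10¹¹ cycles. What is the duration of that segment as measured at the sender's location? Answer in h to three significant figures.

γ = 1/√(1 − 0.520²) = 1/√0.7296 = 1.171
Proper time for N cycles: τ = N/f = 6.53×10¹¹/(6.58×10⁶) = 9.924×10⁴ s = 27.57 h.
Lab-frame duration Δt = γτ = 1.171 × 27.57 = 32.27 h.

Δt = 32.3 h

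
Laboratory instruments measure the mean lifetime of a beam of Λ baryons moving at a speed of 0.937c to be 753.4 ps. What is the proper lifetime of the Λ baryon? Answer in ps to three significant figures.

γ = 1/√(1 − 0.937²) = 1/√0.1220 = 2.863
The lab-frame lifetime is the dilated interval; the proper lifetime is τ₀ = Δt/γ = 753.4/2.863 ps.

τ₀ = 263 ps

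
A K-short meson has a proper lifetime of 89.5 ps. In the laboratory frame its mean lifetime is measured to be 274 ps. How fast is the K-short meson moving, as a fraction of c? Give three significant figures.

β = 0.945

γ = Δt/τ₀ = 274/89.5 = 3.061
β = √(1 − 1/γ²) = √(1 − 0.1067) = √0.8933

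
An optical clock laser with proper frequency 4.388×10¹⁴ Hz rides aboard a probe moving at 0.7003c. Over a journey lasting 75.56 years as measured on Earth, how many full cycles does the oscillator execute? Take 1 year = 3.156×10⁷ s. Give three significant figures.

γ = 1/√(1 − 0.7003²) = 1/√0.5096 = 1.401
The oscillator's own cycle count is N = f × τ where τ is the proper time aboard the probe. τ = Δt/γ = 75.56/1.401 = 53.94 years = 1.702×10⁹ s.
N = 4.388×10¹⁴ × 1.702×10⁹ = 7.470×10²³.

N = 7.47×10²³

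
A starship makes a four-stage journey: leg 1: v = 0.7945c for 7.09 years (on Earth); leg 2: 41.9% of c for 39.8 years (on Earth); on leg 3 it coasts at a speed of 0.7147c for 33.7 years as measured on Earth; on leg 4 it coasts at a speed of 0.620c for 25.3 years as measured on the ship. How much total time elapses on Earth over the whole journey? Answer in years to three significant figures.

Δt = 113 years

Leg 1: 7.09 years is already measured on Earth.
Leg 2: 39.8 years is already measured on Earth.
Leg 3: 33.7 years is already measured on Earth.
Leg 4: γ = 1/√(1 − 0.620²) = 1/√0.6156 = 1.275; Δt_4 = 1.275 × 25.3 = 32.25 years.
Total: 7.090 + 39.80 + 33.70 + 32.25 years.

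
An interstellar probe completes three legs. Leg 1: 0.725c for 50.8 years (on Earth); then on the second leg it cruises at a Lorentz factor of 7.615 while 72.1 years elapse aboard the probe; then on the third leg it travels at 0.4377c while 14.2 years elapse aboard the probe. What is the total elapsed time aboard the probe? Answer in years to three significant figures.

τ = 121 years

Leg 1: γ = 1/√(1 − 0.725²) = 1/√0.4744 = 1.452; τ_1 = 50.8/1.452 = 34.99 years.
Leg 2: 72.1 years is already measured aboard the probe.
Leg 3: 14.2 years is already measured aboard the probe.
Total: 34.99 + 72.10 + 14.20 years.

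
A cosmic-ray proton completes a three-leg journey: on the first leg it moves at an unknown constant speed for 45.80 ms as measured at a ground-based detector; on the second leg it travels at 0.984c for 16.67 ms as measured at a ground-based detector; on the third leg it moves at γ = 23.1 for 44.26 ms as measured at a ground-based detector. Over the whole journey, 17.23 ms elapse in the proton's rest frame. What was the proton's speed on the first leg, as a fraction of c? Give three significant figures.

Leg 1: speed unknown; τ_1 = 45.80/γ_1.
Leg 2: γ = 1/√(1 − 0.984²) = 1/√0.03174 = 5.613; τ_2 = 16.67/5.613 = 2.970 ms.
Leg 3: γ = 23.1; τ_3 = 44.26/23.10 = 1.916 ms.
Total proper time: τ_1 + 2.970 + 1.916 = 17.23, so τ_1 = 17.23 − 4.886 = 12.34 ms.
γ_1 = 45.80/12.34 = 3.710; β = √(1 − 1/γ²) = √0.9274.

β = 0.963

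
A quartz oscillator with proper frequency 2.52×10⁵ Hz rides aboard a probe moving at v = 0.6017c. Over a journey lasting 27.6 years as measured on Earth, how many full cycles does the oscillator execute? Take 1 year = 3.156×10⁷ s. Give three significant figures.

γ = 1/√(1 − 0.6017²) = 1/√0.6380 = 1.252
The oscillator's own cycle count is N = f × τ where τ is the proper time aboard the probe. τ = Δt/γ = 27.6/1.252 = 22.04 years = 6.957×10⁸ s.
N = 2.52×10⁵ × 6.957×10⁸ = 1.753×10¹⁴.

N = 1.75×10¹⁴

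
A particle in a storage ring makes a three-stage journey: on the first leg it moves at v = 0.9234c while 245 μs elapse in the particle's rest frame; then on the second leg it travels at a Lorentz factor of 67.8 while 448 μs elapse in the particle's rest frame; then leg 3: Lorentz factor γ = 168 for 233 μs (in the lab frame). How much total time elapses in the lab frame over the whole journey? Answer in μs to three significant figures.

Δt = 3.12×10⁴ μs

Leg 1: γ = 1/√(1 − 0.9234²) = 1/√0.1473 = 2.605; Δt_1 = 2.605 × 245 = 638.3 μs.
Leg 2: γ = 67.8; Δt_2 = 67.80 × 448 = 3.037×10⁴ μs.
Leg 3: 233 μs is already measured in the lab frame.
Total: 638.3 + 3.037×10⁴ + 233.0 μs.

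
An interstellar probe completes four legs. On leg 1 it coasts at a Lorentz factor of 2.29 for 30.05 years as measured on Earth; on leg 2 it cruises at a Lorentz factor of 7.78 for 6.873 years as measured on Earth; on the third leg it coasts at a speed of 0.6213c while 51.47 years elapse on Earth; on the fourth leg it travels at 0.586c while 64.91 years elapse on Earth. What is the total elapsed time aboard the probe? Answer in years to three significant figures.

τ = 107 years

Leg 1: γ = 2.29; τ_1 = 30.05/2.290 = 13.12 years.
Leg 2: γ = 7.78; τ_2 = 6.873/7.780 = 0.8834 years.
Leg 3: γ = 1/√(1 − 0.6213²) = 1/√0.6140 = 1.276; τ_3 = 51.47/1.276 = 40.33 years.
Leg 4: γ = 1/√(1 − 0.586²) = 1/√0.6566 = 1.234; τ_4 = 64.91/1.234 = 52.60 years.
Total: 13.12 + 0.8834 + 40.33 + 52.60 years.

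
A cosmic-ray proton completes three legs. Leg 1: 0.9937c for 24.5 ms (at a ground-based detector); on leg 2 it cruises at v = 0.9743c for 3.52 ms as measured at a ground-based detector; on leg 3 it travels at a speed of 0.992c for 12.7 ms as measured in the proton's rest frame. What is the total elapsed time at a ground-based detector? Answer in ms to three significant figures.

Leg 1: 24.5 ms is already measured at a ground-based detector.
Leg 2: 3.52 ms is already measured at a ground-based detector.
Leg 3: γ = 1/√(1 − 0.992²) = 1/√0.01594 = 7.922; Δt_3 = 7.922 × 12.7 = 100.6 ms.
Total: 24.50 + 3.520 + 100.6 ms.

Δt = 129 ms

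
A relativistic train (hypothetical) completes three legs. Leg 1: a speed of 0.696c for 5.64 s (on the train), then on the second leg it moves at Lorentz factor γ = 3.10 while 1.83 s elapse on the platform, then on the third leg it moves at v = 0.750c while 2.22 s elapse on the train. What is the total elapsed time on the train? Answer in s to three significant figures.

Leg 1: 5.64 s is already measured on the train.
Leg 2: γ = 3.10; τ_2 = 1.83/3.100 = 0.5903 s.
Leg 3: 2.22 s is already measured on the train.
Total: 5.640 + 0.5903 + 2.220 s.

τ = 8.45 s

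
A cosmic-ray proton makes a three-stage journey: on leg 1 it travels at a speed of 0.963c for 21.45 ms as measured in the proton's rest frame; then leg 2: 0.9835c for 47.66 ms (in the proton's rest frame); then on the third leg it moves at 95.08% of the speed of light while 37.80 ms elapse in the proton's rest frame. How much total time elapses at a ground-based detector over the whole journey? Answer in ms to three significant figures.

Δt = 465 ms

Leg 1: γ = 1/√(1 − 0.963²) = 1/√0.07263 = 3.711; Δt_1 = 3.711 × 21.45 = 79.59 ms.
Leg 2: γ = 1/√(1 − 0.9835²) = 1/√0.03273 = 5.528; Δt_2 = 5.528 × 47.66 = 263.4 ms.
Leg 3: β = 0.9508; γ = 1/√(1 − 0.9508²) = 1/√0.09598 = 3.228; Δt_3 = 3.228 × 37.80 = 122.0 ms.
Total: 79.59 + 263.4 + 122.0 ms.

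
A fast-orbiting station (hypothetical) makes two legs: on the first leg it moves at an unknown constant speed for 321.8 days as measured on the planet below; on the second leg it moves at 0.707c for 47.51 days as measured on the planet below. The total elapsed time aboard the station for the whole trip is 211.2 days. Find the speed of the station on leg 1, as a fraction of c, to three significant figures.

β = 0.834

Leg 1: speed unknown; τ_1 = 321.8/γ_1.
Leg 2: γ = 1/√(1 − 0.707²) = 1/√0.5002 = 1.414; τ_2 = 47.51/1.414 = 33.60 days.
Total proper time: τ_1 + 33.60 = 211.2, so τ_1 = 211.2 − 33.60 = 177.6 days.
γ_1 = 321.8/177.6 = 1.812; β = √(1 − 1/γ²) = √0.6954.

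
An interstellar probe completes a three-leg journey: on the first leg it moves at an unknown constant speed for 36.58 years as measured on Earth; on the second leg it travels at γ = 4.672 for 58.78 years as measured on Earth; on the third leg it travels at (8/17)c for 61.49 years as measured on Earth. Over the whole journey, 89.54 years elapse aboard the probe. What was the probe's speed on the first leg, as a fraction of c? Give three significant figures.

Leg 1: speed unknown; τ_1 = 36.58/γ_1.
Leg 2: γ = 4.672; τ_2 = 58.78/4.672 = 12.58 years.
Leg 3: γ = 1/√(1 − (8/17)²) = 17/15 ≈ 1.133; τ_3 = 61.49/1.133 = 54.26 years.
Total proper time: τ_1 + 12.58 + 54.26 = 89.54, so τ_1 = 89.54 − 66.84 = 22.70 years.
γ_1 = 36.58/22.70 = 1.611; β = √(1 − 1/γ²) = √0.6148.

β = 0.784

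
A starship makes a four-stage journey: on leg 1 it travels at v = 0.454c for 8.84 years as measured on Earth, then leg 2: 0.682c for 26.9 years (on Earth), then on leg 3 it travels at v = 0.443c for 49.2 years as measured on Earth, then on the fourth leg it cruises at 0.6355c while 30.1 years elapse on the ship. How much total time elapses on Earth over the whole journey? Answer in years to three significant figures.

Leg 1: 8.84 years is already measured on Earth.
Leg 2: 26.9 years is already measured on Earth.
Leg 3: 49.2 years is already measured on Earth.
Leg 4: γ = 1/√(1 − 0.6355²) = 1/√0.5961 = 1.295; Δt_4 = 1.295 × 30.1 = 38.98 years.
Total: 8.840 + 26.90 + 49.20 + 38.98 years.

Δt = 124 years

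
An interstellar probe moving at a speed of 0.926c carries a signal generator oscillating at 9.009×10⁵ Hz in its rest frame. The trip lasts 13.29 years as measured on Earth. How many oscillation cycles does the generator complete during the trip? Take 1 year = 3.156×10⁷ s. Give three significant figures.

γ = 1/√(1 − 0.926²) = 1/√0.1425 = 2.649
The oscillator's own cycle count is N = f × τ where τ is the proper time aboard the probe. τ = Δt/γ = 13.29/2.649 = 5.017 years = 1.583×10⁸ s.
N = 9.009×10⁵ × 1.583×10⁸ = 1.427×10¹⁴.

N = 1.43×10¹⁴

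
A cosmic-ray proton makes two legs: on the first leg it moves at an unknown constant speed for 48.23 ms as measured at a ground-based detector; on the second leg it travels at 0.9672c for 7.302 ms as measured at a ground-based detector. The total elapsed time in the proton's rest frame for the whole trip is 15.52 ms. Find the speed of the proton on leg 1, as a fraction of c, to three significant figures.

Leg 1: speed unknown; τ_1 = 48.23/γ_1.
Leg 2: γ = 1/√(1 − 0.9672²) = 1/√0.06452 = 3.937; τ_2 = 7.302/3.937 = 1.855 ms.
Total proper time: τ_1 + 1.855 = 15.52, so τ_1 = 15.52 − 1.855 = 13.67 ms.
γ_1 = 48.23/13.67 = 3.529; β = √(1 − 1/γ²) = √0.9197.

β = 0.959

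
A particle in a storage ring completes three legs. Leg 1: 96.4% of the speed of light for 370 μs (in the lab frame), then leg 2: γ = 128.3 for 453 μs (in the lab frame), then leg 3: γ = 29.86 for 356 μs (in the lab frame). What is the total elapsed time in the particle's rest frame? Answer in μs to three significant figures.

τ = 114 μs

Leg 1: β = 0.964; γ = 1/√(1 − 0.964²) = 1/√0.07070 = 3.761; τ_1 = 370/3.761 = 98.38 μs.
Leg 2: γ = 128.3; τ_2 = 453/128.3 = 3.531 μs.
Leg 3: γ = 29.86; τ_3 = 356/29.86 = 11.92 μs.
Total: 98.38 + 3.531 + 11.92 μs.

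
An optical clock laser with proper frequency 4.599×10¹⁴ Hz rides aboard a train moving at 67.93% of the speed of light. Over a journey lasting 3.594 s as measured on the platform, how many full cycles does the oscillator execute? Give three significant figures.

N = 1.21×10¹⁵

β = 0.6793; γ = 1/√(1 − 0.6793²) = 1/√0.5386 = 1.363
The oscillator's own cycle count is N = f × τ where τ is the proper time on the train. τ = Δt/γ = 3.594/1.363 = 2.637 s = 2.637×10⁰ s.
N = 4.599×10¹⁴ × 2.637×10⁰ = 1.213×10¹⁵.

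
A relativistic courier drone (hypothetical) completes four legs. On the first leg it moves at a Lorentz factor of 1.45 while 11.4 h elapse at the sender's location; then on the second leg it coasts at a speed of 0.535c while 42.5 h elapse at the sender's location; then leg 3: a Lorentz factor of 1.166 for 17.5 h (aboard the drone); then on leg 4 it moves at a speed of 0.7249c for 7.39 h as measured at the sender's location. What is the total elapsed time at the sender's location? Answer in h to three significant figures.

Leg 1: 11.4 h is already measured at the sender's location.
Leg 2: 42.5 h is already measured at the sender's location.
Leg 3: γ = 1.166; Δt_3 = 1.166 × 17.5 = 20.41 h.
Leg 4: 7.39 h is already measured at the sender's location.
Total: 11.40 + 42.50 + 20.41 + 7.390 h.

Δt = 81.7 h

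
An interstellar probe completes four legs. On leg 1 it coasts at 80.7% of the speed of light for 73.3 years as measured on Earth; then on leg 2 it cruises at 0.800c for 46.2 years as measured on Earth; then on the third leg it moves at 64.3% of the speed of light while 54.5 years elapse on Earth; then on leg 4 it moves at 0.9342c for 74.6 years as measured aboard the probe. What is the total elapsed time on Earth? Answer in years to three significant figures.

Leg 1: 73.3 years is already measured on Earth.
Leg 2: 46.2 years is already measured on Earth.
Leg 3: 54.5 years is already measured on Earth.
Leg 4: γ = 1/√(1 − 0.9342²) = 1/√0.1273 = 2.803; Δt_4 = 2.803 × 74.6 = 209.1 years.
Total: 73.30 + 46.20 + 54.50 + 209.1 years.

Δt = 383 years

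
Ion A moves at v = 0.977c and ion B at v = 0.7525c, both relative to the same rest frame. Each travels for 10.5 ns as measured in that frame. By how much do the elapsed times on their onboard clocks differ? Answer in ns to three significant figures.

A: γ = 1/√(1 − 0.977²) = 1/√0.04547 = 4.690; τ_A = 10.5/4.690 = 2.239 ns.
B: γ = 1/√(1 − 0.7525²) = 1/√0.4337 = 1.518; τ_B = 10.5/1.518 = 6.915 ns.

|τ_A − τ_B| = 4.68 ns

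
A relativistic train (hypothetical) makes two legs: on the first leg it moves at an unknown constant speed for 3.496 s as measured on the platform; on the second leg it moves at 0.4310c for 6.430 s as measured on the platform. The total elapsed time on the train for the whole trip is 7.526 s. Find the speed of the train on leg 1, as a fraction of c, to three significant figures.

β = 0.870

Leg 1: speed unknown; τ_1 = 3.496/γ_1.
Leg 2: γ = 1/√(1 − 0.4310²) = 1/√0.8142 = 1.108; τ_2 = 6.430/1.108 = 5.802 s.
Total proper time: τ_1 + 5.802 = 7.526, so τ_1 = 7.526 − 5.802 = 1.724 s.
γ_1 = 3.496/1.724 = 2.028; β = √(1 − 1/γ²) = √0.7569.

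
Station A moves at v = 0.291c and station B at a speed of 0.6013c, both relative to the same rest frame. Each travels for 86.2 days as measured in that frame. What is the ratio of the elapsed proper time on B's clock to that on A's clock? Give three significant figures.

τ_B/τ_A = 0.835

A: γ = 1/√(1 − 0.291²) = 1/√0.9153 = 1.045. B: γ = 1/√(1 − 0.6013²) = 1/√0.6384 = 1.252.
τ_A/τ_B = γ_B/γ_A = 1.252/1.045 = 1.197, so τ_B/τ_A = 0.8352.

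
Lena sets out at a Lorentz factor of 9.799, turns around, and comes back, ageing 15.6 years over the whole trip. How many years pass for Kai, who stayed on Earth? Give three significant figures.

γ = 9.799
Earth-frame duration is the dilated interval: Δt = γτ = 9.799 × 15.6 years.

Δt = 153 years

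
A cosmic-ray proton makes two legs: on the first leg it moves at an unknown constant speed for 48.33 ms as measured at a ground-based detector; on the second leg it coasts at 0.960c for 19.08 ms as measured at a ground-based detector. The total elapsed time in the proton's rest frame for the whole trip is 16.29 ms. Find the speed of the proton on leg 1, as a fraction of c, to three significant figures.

Leg 1: speed unknown; τ_1 = 48.33/γ_1.
Leg 2: γ = 1/√(1 − 0.960²) = 25/7 ≈ 3.571; τ_2 = 19.08/3.571 = 5.342 ms.
Total proper time: τ_1 + 5.342 = 16.29, so τ_1 = 16.29 − 5.342 = 10.95 ms.
γ_1 = 48.33/10.95 = 4.415; β = √(1 − 1/γ²) = √0.9487.

β = 0.974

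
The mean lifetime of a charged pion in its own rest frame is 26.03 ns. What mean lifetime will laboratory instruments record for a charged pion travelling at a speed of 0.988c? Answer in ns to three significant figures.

γ = 1/√(1 − 0.988²) = 1/√0.02386 = 6.474
The rest-frame lifetime is the proper time; the lab measures the dilated interval Δt = γτ₀ = 6.474 × 26.03 ns.

Δt = 169 ns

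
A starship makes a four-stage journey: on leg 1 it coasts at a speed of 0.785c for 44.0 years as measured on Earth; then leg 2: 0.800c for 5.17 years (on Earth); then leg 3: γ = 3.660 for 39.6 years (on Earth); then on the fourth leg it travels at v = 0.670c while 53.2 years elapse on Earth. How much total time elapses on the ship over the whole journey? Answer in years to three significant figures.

τ = 80.7 years

Leg 1: γ = 1/√(1 − 0.785²) = 1/√0.3838 = 1.614; τ_1 = 44.0/1.614 = 27.26 years.
Leg 2: γ = 1/√(1 − 0.800²) = 5/3 ≈ 1.667; τ_2 = 5.17/1.667 = 3.102 years.
Leg 3: γ = 3.660; τ_3 = 39.6/3.660 = 10.82 years.
Leg 4: γ = 1/√(1 − 0.670²) = 1/√0.5511 = 1.347; τ_4 = 53.2/1.347 = 39.49 years.
Total: 27.26 + 3.102 + 10.82 + 39.49 years.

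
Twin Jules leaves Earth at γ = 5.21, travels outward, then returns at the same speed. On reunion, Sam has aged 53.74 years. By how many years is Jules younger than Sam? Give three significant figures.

Δt − τ = 43.4 years

γ = 5.21
Jules's elapsed proper time: τ = 53.74/5.210 = 10.31 years.
Age gap = Δt − τ = 53.74 − 10.31 years.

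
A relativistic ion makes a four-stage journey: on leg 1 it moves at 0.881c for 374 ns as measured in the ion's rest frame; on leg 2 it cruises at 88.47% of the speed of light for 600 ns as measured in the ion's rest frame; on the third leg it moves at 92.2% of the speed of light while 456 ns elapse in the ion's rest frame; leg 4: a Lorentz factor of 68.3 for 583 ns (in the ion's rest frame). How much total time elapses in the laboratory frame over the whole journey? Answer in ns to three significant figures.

Δt = 4.31×10⁴ ns

Leg 1: γ = 1/√(1 − 0.881²) = 1/√0.2238 = 2.114; Δt_1 = 2.114 × 374 = 790.5 ns.
Leg 2: β = 0.8847; γ = 1/√(1 − 0.8847²) = 1/√0.2173 = 2.145; Δt_2 = 2.145 × 600 = 1287 ns.
Leg 3: β = 0.922; γ = 1/√(1 − 0.922²) = 1/√0.1499 = 2.583; Δt_3 = 2.583 × 456 = 1178 ns.
Leg 4: γ = 68.3; Δt_4 = 68.30 × 583 = 3.982×10⁴ ns.
Total: 790.5 + 1287 + 1178 + 3.982×10⁴ ns.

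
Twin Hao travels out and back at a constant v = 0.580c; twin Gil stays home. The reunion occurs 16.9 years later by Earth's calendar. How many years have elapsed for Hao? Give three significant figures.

τ = 13.8 years

γ = 1/√(1 − 0.580²) = 1/√0.6636 = 1.228
Hao's clock measures proper time along the trip: τ = Δt/γ = 16.9/1.228 years.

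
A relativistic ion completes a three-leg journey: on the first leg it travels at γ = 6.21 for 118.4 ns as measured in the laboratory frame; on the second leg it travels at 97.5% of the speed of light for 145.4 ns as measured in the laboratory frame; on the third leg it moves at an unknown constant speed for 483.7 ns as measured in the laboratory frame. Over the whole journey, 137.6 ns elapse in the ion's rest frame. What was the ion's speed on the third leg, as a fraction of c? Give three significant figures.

Leg 1: γ = 6.21; τ_1 = 118.4/6.210 = 19.07 ns.
Leg 2: β = 0.975; γ = 1/√(1 − 0.975²) = 1/√0.04938 = 4.500; τ_2 = 145.4/4.500 = 32.31 ns.
Leg 3: speed unknown; τ_3 = 483.7/γ_3.
Total proper time: 19.07 + 32.31 + τ_3 = 137.6, so τ_3 = 137.6 − 51.37 = 86.23 ns.
γ_3 = 483.7/86.23 = 5.610; β = √(1 − 1/γ²) = √0.9682.

β = 0.984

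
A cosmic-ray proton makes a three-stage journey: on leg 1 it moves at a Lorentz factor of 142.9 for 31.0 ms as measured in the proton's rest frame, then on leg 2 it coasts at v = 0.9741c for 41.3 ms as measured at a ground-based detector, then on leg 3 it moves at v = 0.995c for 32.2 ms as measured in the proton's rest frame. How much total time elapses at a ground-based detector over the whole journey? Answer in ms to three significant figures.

Δt = 4790 ms

Leg 1: γ = 142.9; Δt_1 = 142.9 × 31.0 = 4430 ms.
Leg 2: 41.3 ms is already measured at a ground-based detector.
Leg 3: γ = 1/√(1 − 0.995²) = 1/√0.009975 = 10.01; Δt_3 = 10.01 × 32.2 = 322.4 ms.
Total: 4430 + 41.30 + 322.4 ms.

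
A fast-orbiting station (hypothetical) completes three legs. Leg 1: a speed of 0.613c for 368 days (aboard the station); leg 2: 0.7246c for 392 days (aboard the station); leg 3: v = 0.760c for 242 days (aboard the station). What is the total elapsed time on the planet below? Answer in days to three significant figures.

Δt = 1410 days

Leg 1: γ = 1/√(1 − 0.613²) = 1/√0.6242 = 1.266; Δt_1 = 1.266 × 368 = 465.8 days.
Leg 2: γ = 1/√(1 − 0.7246²) = 1/√0.4750 = 1.451; Δt_2 = 1.451 × 392 = 568.8 days.
Leg 3: γ = 1/√(1 − 0.760²) = 1/√0.4224 = 1.539; Δt_3 = 1.539 × 242 = 372.4 days.
Total: 465.8 + 568.8 + 372.4 days.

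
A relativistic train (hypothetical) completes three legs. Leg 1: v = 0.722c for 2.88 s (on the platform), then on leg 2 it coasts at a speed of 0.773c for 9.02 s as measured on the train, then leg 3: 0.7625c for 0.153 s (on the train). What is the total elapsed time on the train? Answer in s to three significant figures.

τ = 11.2 s

Leg 1: γ = 1/√(1 − 0.722²) = 1/√0.4787 = 1.445; τ_1 = 2.88/1.445 = 1.993 s.
Leg 2: 9.02 s is already measured on the train.
Leg 3: 0.153 s is already measured on the train.
Total: 1.993 + 9.020 + 0.1530 s.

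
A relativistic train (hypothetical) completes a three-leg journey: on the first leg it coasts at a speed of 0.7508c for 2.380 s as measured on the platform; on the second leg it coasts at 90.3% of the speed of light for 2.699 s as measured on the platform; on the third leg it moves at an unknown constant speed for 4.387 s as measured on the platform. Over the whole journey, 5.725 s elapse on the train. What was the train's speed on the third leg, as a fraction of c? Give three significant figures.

β = 0.731

Leg 1: γ = 1/√(1 − 0.7508²) = 1/√0.4363 = 1.514; τ_1 = 2.380/1.514 = 1.572 s.
Leg 2: β = 0.903; γ = 1/√(1 − 0.903²) = 1/√0.1846 = 2.328; τ_2 = 2.699/2.328 = 1.160 s.
Leg 3: speed unknown; τ_3 = 4.387/γ_3.
Total proper time: 1.572 + 1.160 + τ_3 = 5.725, so τ_3 = 5.725 − 2.732 = 2.993 s.
γ_3 = 4.387/2.993 = 1.466; β = √(1 − 1/γ²) = √0.5344.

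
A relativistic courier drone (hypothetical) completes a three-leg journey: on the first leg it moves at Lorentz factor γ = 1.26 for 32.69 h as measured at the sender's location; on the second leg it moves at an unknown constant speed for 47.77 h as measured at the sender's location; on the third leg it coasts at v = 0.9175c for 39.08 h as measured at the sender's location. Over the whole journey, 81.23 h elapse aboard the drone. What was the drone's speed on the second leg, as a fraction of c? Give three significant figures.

Leg 1: γ = 1.26; τ_1 = 32.69/1.260 = 25.94 h.
Leg 2: speed unknown; τ_2 = 47.77/γ_2.
Leg 3: γ = 1/√(1 − 0.9175²) = 1/√0.1582 = 2.514; τ_3 = 39.08/2.514 = 15.54 h.
Total proper time: 25.94 + τ_2 + 15.54 = 81.23, so τ_2 = 81.23 − 41.49 = 39.74 h.
γ_2 = 47.77/39.74 = 1.202; β = √(1 − 1/γ²) = √0.3079.

β = 0.555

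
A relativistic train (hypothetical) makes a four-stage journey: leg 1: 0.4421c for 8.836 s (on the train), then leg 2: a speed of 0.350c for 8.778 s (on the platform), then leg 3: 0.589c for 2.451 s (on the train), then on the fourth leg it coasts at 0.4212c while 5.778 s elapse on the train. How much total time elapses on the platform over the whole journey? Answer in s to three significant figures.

Leg 1: γ = 1/√(1 − 0.4421²) = 1/√0.8045 = 1.115; Δt_1 = 1.115 × 8.836 = 9.851 s.
Leg 2: 8.778 s is already measured on the platform.
Leg 3: γ = 1/√(1 − 0.589²) = 1/√0.6531 = 1.237; Δt_3 = 1.237 × 2.451 = 3.033 s.
Leg 4: γ = 1/√(1 − 0.4212²) = 1/√0.8226 = 1.103; Δt_4 = 1.103 × 5.778 = 6.371 s.
Total: 9.851 + 8.778 + 3.033 + 6.371 s.

Δt = 28.0 s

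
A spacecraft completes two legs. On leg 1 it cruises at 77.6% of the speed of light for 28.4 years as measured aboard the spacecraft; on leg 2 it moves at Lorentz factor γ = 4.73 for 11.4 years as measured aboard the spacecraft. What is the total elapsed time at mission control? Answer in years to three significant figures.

Leg 1: β = 0.776; γ = 1/√(1 − 0.776²) = 1/√0.3978 = 1.585; Δt_1 = 1.585 × 28.4 = 45.03 years.
Leg 2: γ = 4.73; Δt_2 = 4.730 × 11.4 = 53.92 years.
Total: 45.03 + 53.92 years.

Δt = 98.9 years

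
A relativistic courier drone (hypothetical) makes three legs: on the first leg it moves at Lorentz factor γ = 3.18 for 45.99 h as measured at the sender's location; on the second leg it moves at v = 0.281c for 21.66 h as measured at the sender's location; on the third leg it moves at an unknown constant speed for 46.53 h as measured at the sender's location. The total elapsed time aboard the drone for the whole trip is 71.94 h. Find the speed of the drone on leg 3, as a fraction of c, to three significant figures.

β = 0.615

Leg 1: γ = 3.18; τ_1 = 45.99/3.180 = 14.46 h.
Leg 2: γ = 1/√(1 − 0.281²) = 1/√0.9210 = 1.042; τ_2 = 21.66/1.042 = 20.79 h.
Leg 3: speed unknown; τ_3 = 46.53/γ_3.
Total proper time: 14.46 + 20.79 + τ_3 = 71.94, so τ_3 = 71.94 − 35.25 = 36.69 h.
γ_3 = 46.53/36.69 = 1.268; β = √(1 − 1/γ²) = √0.3782.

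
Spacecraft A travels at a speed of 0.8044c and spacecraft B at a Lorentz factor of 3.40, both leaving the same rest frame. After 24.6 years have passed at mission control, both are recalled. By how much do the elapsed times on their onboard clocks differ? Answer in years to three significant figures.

A: γ = 1/√(1 − 0.8044²) = 1/√0.3529 = 1.683; τ_A = 24.6/1.683 = 14.61 years.
B: γ = 3.40; τ_B = 24.6/3.400 = 7.235 years.

|τ_A − τ_B| = 7.38 years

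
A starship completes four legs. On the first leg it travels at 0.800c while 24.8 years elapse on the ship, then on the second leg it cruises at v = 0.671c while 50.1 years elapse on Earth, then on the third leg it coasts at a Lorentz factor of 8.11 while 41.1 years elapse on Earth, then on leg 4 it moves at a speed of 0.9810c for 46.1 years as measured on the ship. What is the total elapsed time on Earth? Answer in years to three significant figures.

Leg 1: γ = 1/√(1 − 0.800²) = 5/3 ≈ 1.667; Δt_1 = 1.667 × 24.8 = 41.33 years.
Leg 2: 50.1 years is already measured on Earth.
Leg 3: 41.1 years is already measured on Earth.
Leg 4: γ = 1/√(1 − 0.9810²) = 1/√0.03764 = 5.154; Δt_4 = 5.154 × 46.1 = 237.6 years.
Total: 41.33 + 50.10 + 41.10 + 237.6 years.

Δt = 370 years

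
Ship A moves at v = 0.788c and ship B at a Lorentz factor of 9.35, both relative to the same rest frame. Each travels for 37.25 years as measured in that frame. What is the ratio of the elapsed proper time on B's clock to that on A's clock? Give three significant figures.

A: γ = 1/√(1 − 0.788²) = 1/√0.3791 = 1.624. B: γ = 9.35.
τ_A/τ_B = γ_B/γ_A = 9.350/1.624 = 5.757, so τ_B/τ_A = 0.1737.

τ_B/τ_A = 0.174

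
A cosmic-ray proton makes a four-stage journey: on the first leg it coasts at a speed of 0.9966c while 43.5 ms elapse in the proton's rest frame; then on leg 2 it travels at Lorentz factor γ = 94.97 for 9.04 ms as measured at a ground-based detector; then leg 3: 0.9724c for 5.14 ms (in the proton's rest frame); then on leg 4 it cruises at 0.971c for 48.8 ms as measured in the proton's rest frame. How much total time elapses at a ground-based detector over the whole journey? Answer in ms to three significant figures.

Leg 1: γ = 1/√(1 − 0.9966²) = 1/√0.006788 = 12.14; Δt_1 = 12.14 × 43.5 = 528.0 ms.
Leg 2: 9.04 ms is already measured at a ground-based detector.
Leg 3: γ = 1/√(1 − 0.9724²) = 1/√0.05444 = 4.286; Δt_3 = 4.286 × 5.14 = 22.03 ms.
Leg 4: γ = 1/√(1 − 0.971²) = 1/√0.05716 = 4.183; Δt_4 = 4.183 × 48.8 = 204.1 ms.
Total: 528.0 + 9.040 + 22.03 + 204.1 ms.

Δt = 763 ms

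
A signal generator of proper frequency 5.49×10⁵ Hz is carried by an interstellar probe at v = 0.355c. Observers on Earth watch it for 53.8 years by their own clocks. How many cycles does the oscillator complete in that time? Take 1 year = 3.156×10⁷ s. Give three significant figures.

γ = 1/√(1 − 0.355²) = 1/√0.8740 = 1.070
During 53.8 years of lab time, the oscillator's proper time advances by τ = Δt/γ = 53.8/1.070 = 50.30 years = 1.587×10⁹ s.
N = f × τ = 5.49×10⁵ × 1.587×10⁹ = 8.714×10¹⁴.

N = 8.71×10¹⁴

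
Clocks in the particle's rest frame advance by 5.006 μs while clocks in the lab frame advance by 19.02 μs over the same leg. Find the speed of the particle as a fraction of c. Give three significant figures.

v = 0.965c

The proper time is measured in the particle's rest frame (both events occur at the particle's location); Δt is measured in the lab frame. γ = Δt/τ = 19.02/5.006 = 3.799.
β = √(1 − 1/γ²) = √(1 − 0.06927) = √0.9307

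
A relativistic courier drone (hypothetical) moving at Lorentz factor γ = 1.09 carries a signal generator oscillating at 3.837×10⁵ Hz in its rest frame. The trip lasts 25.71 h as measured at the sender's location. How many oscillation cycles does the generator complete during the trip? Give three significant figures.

N = 3.26×10¹⁰

γ = 1.09
The oscillator's own cycle count is N = f × τ where τ is the proper time aboard the drone. τ = Δt/γ = 25.71/1.090 = 23.59 h = 8.491×10⁴ s.
N = 3.837×10⁵ × 8.491×10⁴ = 3.258×10¹⁰.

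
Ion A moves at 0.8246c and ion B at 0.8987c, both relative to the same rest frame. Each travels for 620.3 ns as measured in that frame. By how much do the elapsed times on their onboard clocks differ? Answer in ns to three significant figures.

|τ_A − τ_B| = 78.9 ns

A: γ = 1/√(1 − 0.8246²) = 1/√0.3200 = 1.768; τ_A = 620.3/1.768 = 350.9 ns.
B: γ = 1/√(1 − 0.8987²) = 1/√0.1923 = 2.280; τ_B = 620.3/2.280 = 272.0 ns.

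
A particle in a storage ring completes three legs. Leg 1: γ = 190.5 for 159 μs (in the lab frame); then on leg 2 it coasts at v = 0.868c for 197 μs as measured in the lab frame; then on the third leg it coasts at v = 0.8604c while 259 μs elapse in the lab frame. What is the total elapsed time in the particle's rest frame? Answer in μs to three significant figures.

τ = 231 μs

Leg 1: γ = 190.5; τ_1 = 159/190.5 = 0.8346 μs.
Leg 2: γ = 1/√(1 − 0.868²) = 1/√0.2466 = 2.014; τ_2 = 197/2.014 = 97.82 μs.
Leg 3: γ = 1/√(1 − 0.8604²) = 1/√0.2597 = 1.962; τ_3 = 259/1.962 = 132.0 μs.
Total: 0.8346 + 97.82 + 132.0 μs.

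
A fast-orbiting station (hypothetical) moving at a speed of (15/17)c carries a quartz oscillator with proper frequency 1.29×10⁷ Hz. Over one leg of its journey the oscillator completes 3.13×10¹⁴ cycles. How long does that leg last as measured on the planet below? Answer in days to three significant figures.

Δt = 597 days

γ = 1/√(1 − (15/17)²) = 17/8 = 2.125
Proper time for N cycles: τ = N/f = 3.13×10¹⁴/(1.29×10⁷) = 2.426×10⁷ s = 280.8 days.
Lab-frame duration Δt = γτ = 2.125 × 280.8 = 596.8 days.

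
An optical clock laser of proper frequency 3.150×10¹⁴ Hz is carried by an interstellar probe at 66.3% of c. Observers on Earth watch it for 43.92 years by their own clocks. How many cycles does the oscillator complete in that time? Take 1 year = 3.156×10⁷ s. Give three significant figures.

β = 0.663; γ = 1/√(1 − 0.663²) = 1/√0.5604 = 1.336
During 43.92 years of lab time, the oscillator's proper time advances by τ = Δt/γ = 43.92/1.336 = 32.88 years = 1.038×10⁹ s.
N = f × τ = 3.150×10¹⁴ × 1.038×10⁹ = 3.269×10²³.

N = 3.27×10²³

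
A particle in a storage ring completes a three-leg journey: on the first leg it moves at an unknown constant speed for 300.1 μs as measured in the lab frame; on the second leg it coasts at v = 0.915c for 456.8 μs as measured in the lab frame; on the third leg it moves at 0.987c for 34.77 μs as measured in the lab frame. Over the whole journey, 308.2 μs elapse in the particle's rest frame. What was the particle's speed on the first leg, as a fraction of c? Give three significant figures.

β = 0.919

Leg 1: speed unknown; τ_1 = 300.1/γ_1.
Leg 2: γ = 1/√(1 − 0.915²) = 1/√0.1628 = 2.479; τ_2 = 456.8/2.479 = 184.3 μs.
Leg 3: γ = 1/√(1 − 0.987²) = 1/√0.02583 = 6.222; τ_3 = 34.77/6.222 = 5.588 μs.
Total proper time: τ_1 + 184.3 + 5.588 = 308.2, so τ_1 = 308.2 − 189.9 = 118.3 μs.
γ_1 = 300.1/118.3 = 2.536; β = √(1 − 1/γ²) = √0.8446.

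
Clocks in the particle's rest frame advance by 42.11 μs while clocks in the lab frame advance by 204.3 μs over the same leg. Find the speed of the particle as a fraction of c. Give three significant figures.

The proper time is measured in the particle's rest frame (both events occur at the particle's location); Δt is measured in the lab frame. γ = Δt/τ = 204.3/42.11 = 4.852.
β = √(1 − 1/γ²) = √(1 − 0.04248) = √0.9575

v = 0.979c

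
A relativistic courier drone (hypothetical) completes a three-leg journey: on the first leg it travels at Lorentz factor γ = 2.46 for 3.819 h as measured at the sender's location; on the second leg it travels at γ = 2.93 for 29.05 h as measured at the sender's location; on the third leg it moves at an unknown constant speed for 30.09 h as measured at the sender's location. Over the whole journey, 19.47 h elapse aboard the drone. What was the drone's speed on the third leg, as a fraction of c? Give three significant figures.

β = 0.964

Leg 1: γ = 2.46; τ_1 = 3.819/2.460 = 1.552 h.
Leg 2: γ = 2.93; τ_2 = 29.05/2.930 = 9.915 h.
Leg 3: speed unknown; τ_3 = 30.09/γ_3.
Total proper time: 1.552 + 9.915 + τ_3 = 19.47, so τ_3 = 19.47 − 11.47 = 8.003 h.
γ_3 = 30.09/8.003 = 3.760; β = √(1 − 1/γ²) = √0.9293.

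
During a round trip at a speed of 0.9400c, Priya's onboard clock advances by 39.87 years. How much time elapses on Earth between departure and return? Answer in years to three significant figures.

γ = 1/√(1 − 0.9400²) = 1/√0.1164 = 2.931
Earth-frame duration is the dilated interval: Δt = γτ = 2.931 × 39.87 years.

Δt = 117 years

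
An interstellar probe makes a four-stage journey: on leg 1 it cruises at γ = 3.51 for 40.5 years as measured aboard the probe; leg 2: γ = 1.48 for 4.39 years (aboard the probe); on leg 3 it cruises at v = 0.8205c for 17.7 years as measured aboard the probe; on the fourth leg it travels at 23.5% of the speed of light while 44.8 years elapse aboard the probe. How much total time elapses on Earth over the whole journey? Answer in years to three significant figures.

Δt = 226 years

Leg 1: γ = 3.51; Δt_1 = 3.510 × 40.5 = 142.2 years.
Leg 2: γ = 1.48; Δt_2 = 1.480 × 4.39 = 6.497 years.
Leg 3: γ = 1/√(1 − 0.8205²) = 1/√0.3268 = 1.749; Δt_3 = 1.749 × 17.7 = 30.96 years.
Leg 4: β = 0.235; γ = 1/√(1 − 0.235²) = 1/√0.9448 = 1.029; Δt_4 = 1.029 × 44.8 = 46.09 years.
Total: 142.2 + 6.497 + 30.96 + 46.09 years.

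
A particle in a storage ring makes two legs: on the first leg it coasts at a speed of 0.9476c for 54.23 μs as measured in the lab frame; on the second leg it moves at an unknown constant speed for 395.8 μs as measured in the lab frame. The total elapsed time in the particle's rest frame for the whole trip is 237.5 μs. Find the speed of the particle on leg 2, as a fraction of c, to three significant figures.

Leg 1: γ = 1/√(1 − 0.9476²) = 1/√0.1021 = 3.130; τ_1 = 54.23/3.130 = 17.32 μs.
Leg 2: speed unknown; τ_2 = 395.8/γ_2.
Total proper time: 17.32 + τ_2 = 237.5, so τ_2 = 237.5 − 17.32 = 220.2 μs.
γ_2 = 395.8/220.2 = 1.798; β = √(1 − 1/γ²) = √0.6906.

β = 0.831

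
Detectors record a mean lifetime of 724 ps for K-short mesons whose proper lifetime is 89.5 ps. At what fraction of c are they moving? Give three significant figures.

β = 0.992

γ = Δt/τ₀ = 724/89.5 = 8.089
β = √(1 − 1/γ²) = √(1 − 0.01528) = √0.9847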